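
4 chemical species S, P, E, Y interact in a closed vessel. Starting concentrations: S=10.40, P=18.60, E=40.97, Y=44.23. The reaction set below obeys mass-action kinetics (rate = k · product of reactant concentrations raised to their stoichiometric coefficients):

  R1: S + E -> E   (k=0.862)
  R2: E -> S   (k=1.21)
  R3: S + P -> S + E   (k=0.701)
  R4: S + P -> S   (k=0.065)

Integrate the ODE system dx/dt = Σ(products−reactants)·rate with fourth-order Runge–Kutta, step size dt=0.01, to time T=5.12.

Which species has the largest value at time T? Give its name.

RK4 with dt=0.01: 512 steps to T=5.12. Trajectory (selected grid times):
t=0.00: S=10.40 P=18.60 E=40.97 Y=44.23
t=0.57: S=1.40 P=8.31 E=26.59 Y=44.23
t=1.14: S=1.40 P=4.50 E=15.77 Y=44.23
t=1.71: S=1.40 P=2.44 E=9.23 Y=44.23
t=2.28: S=1.40 P=1.32 E=5.34 Y=44.23
t=2.84: S=1.40 P=0.72 E=3.10 Y=44.23
t=3.41: S=1.40 P=0.39 E=1.77 Y=44.23
t=3.98: S=1.40 P=0.21 E=1.00 Y=44.23
t=4.55: S=1.40 P=0.12 E=0.56 Y=44.23
t=5.12: S=1.40 P=0.06 E=0.32 Y=44.23
At T=5.12: S=1.40 P=0.06 E=0.32 Y=44.23; the largest is Y.

Dominant species at T: Y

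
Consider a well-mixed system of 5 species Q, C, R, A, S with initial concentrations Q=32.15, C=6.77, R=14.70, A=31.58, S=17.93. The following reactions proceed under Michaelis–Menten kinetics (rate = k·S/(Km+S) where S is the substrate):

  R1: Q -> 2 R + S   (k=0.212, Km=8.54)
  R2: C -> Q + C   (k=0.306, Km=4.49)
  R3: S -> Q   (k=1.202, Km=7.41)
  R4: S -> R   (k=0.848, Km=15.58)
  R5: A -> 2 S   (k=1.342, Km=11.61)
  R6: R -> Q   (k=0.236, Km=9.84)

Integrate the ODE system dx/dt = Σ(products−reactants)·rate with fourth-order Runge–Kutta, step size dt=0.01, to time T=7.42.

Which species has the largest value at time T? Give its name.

Dominant species at T: Q

RK4 with dt=0.01: 742 steps to T=7.42. Trajectory (selected grid times):
t=0.00: Q=32.15 C=6.77 R=14.70 A=31.58 S=17.93
t=0.82: Q=32.98 C=6.77 R=15.23 A=30.78 S=18.60
t=1.65: Q=33.83 C=6.77 R=15.78 A=29.97 S=19.24
t=2.47: Q=34.68 C=6.77 R=16.33 A=29.18 S=19.86
t=3.30: Q=35.54 C=6.77 R=16.88 A=28.39 S=20.46
t=4.12: Q=36.40 C=6.77 R=17.44 A=27.61 S=21.04
t=4.95: Q=37.28 C=6.77 R=18.00 A=26.83 S=21.59
t=5.77: Q=38.15 C=6.77 R=18.57 A=26.06 S=22.12
t=6.60: Q=39.03 C=6.77 R=19.14 A=25.30 S=22.64
t=7.42: Q=39.92 C=6.77 R=19.71 A=24.55 S=23.12
At T=7.42: Q=39.92 C=6.77 R=19.71 A=24.55 S=23.12; the largest is Q.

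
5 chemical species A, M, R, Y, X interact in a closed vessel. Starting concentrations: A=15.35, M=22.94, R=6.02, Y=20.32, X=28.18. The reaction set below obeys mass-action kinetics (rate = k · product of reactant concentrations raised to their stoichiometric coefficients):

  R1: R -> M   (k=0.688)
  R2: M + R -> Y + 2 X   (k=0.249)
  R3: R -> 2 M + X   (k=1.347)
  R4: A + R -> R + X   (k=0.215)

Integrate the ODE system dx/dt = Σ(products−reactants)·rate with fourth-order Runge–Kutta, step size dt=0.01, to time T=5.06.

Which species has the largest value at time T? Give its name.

Dominant species at T: X

RK4 with dt=0.01: 506 steps to T=5.06. Trajectory (selected grid times):
t=0.00: A=15.35 M=22.94 R=6.02 Y=20.32 X=28.18
t=0.56: A=12.96 M=21.28 R=0.09 Y=24.64 X=40.28
t=1.12: A=12.93 M=21.25 R=0.00 Y=24.71 X=40.46
t=1.69: A=12.93 M=21.25 R=0.00 Y=24.71 X=40.47
t=2.25: A=12.93 M=21.25 R=0.00 Y=24.71 X=40.47
t=2.81: A=12.93 M=21.25 R=0.00 Y=24.71 X=40.47
t=3.37: A=12.93 M=21.25 R=0.00 Y=24.71 X=40.47
t=3.94: A=12.93 M=21.25 R=0.00 Y=24.71 X=40.47
t=4.50: A=12.93 M=21.25 R=0.00 Y=24.71 X=40.47
t=5.06: A=12.93 M=21.25 R=0.00 Y=24.71 X=40.47
At T=5.06: A=12.93 M=21.25 R=0.00 Y=24.71 X=40.47; the largest is X.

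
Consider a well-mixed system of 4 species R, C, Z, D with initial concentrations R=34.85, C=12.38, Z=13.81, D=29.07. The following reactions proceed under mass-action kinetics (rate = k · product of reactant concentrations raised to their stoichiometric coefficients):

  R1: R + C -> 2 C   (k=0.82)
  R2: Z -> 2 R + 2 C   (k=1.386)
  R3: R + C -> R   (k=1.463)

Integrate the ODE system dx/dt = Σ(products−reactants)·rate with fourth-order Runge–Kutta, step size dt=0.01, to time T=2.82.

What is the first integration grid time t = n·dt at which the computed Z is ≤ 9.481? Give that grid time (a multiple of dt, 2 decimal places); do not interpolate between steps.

RK4 with dt=0.01: 282 steps to T=2.82. Trajectory (selected grid times):
t=0.00: R=34.85 C=12.38 Z=13.81 D=29.07
t=0.27: R=19.67 C=2.34 Z=9.50 D=29.07
t=0.28: R=19.56 C=2.31 Z=9.37 D=29.07
t=0.31: R=19.24 C=2.22 Z=8.99 D=29.07
t=0.63: R=16.71 C=1.63 Z=5.77 D=29.07
t=0.94: R=15.06 C=1.20 Z=3.75 D=29.07
t=1.25: R=13.91 C=0.86 Z=2.44 D=29.07
t=1.57: R=13.09 C=0.60 Z=1.57 D=29.07
t=1.88: R=12.55 C=0.41 Z=1.02 D=29.07
t=2.19: R=12.18 C=0.28 Z=0.66 D=29.07
t=2.51: R=11.93 C=0.19 Z=0.43 D=29.07
t=2.82: R=11.77 C=0.12 Z=0.28 D=29.07
Z(0.27)=9.499 > 9.481 but Z(0.28)=9.368 ≤ 9.481, so the first grid time is t=0.28.

Threshold first reached at t = 0.28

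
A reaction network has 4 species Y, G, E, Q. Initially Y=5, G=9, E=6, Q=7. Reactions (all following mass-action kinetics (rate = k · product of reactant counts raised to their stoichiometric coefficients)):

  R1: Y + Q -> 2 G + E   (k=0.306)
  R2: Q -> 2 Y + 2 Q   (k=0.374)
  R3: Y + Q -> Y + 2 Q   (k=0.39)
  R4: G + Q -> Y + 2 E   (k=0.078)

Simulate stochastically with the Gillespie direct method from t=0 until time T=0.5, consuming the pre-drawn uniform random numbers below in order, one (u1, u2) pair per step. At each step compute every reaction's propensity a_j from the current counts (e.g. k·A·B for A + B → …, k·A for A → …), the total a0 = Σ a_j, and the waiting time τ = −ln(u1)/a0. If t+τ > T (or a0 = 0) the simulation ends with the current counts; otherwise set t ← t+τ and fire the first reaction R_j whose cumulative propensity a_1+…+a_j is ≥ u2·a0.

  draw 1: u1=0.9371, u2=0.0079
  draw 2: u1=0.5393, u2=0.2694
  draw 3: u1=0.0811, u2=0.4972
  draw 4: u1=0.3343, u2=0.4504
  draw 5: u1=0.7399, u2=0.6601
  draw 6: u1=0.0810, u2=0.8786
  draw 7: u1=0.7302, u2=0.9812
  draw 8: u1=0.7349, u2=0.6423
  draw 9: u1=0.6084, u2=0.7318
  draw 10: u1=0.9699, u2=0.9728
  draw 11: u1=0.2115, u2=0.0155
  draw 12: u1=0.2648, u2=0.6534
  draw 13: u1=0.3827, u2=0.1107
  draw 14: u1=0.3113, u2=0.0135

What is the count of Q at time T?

Q at T = 6

t=0.000: Y=5 G=9 E=6 Q=7
Draw 1: a1=10.710, a2=2.618, a3=13.650, a4=4.914, a0=31.892; τ=−ln(0.9371)/31.892=0.002 → t=0.002; u2·a0=0.0079·31.892=0.252 ≤ a1=10.710 → R1 fires; Y=4 G=11 E=7 Q=6
Draw 2: a1=7.344, a2=2.244, a3=9.360, a4=5.148, a0=24.096; τ=−ln(0.5393)/24.096=0.026 → t=0.028; u2·a0=0.2694·24.096=6.491 ≤ a1=7.344 → R1 fires; Y=3 G=13 E=8 Q=5
Draw 3: a1=4.590, a2=1.870, a3=5.850, a4=5.070, a0=17.380; τ=−ln(0.0811)/17.380=0.145 → t=0.172; u2·a0=0.4972·17.380=8.641; a1+a2=6.460 < 8.641 ≤ a1+…+a3=12.310 → R3 fires; Y=3 G=13 E=8 Q=6
Draw 4: a1=5.508, a2=2.244, a3=7.020, a4=6.084, a0=20.856; τ=−ln(0.3343)/20.856=0.053 → t=0.225; u2·a0=0.4504·20.856=9.394; a1+a2=7.752 < 9.394 ≤ a1+…+a3=14.772 → R3 fires; Y=3 G=13 E=8 Q=7
Draw 5: a1=6.426, a2=2.618, a3=8.190, a4=7.098, a0=24.332; τ=−ln(0.7399)/24.332=0.012 → t=0.237; u2·a0=0.6601·24.332=16.062; a1+a2=9.044 < 16.062 ≤ a1+…+a3=17.234 → R3 fires; Y=3 G=13 E=8 Q=8
Draw 6: a1=7.344, a2=2.992, a3=9.360, a4=8.112, a0=27.808; τ=−ln(0.0810)/27.808=0.090 → t=0.327; u2·a0=0.8786·27.808=24.432; a1+…+a3=19.696 < 24.432 ≤ a1+…+a4=27.808 → R4 fires; Y=4 G=12 E=10 Q=7
Draw 7: a1=8.568, a2=2.618, a3=10.920, a4=6.552, a0=28.658; τ=−ln(0.7302)/28.658=0.011 → t=0.338; u2·a0=0.9812·28.658=28.119; a1+…+a3=22.106 < 28.119 ≤ a1+…+a4=28.658 → R4 fires; Y=5 G=11 E=12 Q=6
Draw 8: a1=9.180, a2=2.244, a3=11.700, a4=5.148, a0=28.272; τ=−ln(0.7349)/28.272=0.011 → t=0.349; u2·a0=0.6423·28.272=18.159; a1+a2=11.424 < 18.159 ≤ a1+…+a3=23.124 → R3 fires; Y=5 G=11 E=12 Q=7
Draw 9: a1=10.710, a2=2.618, a3=13.650, a4=6.006, a0=32.984; τ=−ln(0.6084)/32.984=0.015 → t=0.364; u2·a0=0.7318·32.984=24.138; a1+a2=13.328 < 24.138 ≤ a1+…+a3=26.978 → R3 fires; Y=5 G=11 E=12 Q=8
Draw 10: a1=12.240, a2=2.992, a3=15.600, a4=6.864, a0=37.696; τ=−ln(0.9699)/37.696=0.001 → t=0.365; u2·a0=0.9728·37.696=36.671; a1+…+a3=30.832 < 36.671 ≤ a1+…+a4=37.696 → R4 fires; Y=6 G=10 E=14 Q=7
Draw 11: a1=12.852, a2=2.618, a3=16.380, a4=5.460, a0=37.310; τ=−ln(0.2115)/37.310=0.042 → t=0.407; u2·a0=0.0155·37.310=0.578 ≤ a1=12.852 → R1 fires; Y=5 G=12 E=15 Q=6
Draw 12: a1=9.180, a2=2.244, a3=11.700, a4=5.616, a0=28.740; τ=−ln(0.2648)/28.740=0.046 → t=0.453; u2·a0=0.6534·28.740=18.779; a1+a2=11.424 < 18.779 ≤ a1+…+a3=23.124 → R3 fires; Y=5 G=12 E=15 Q=7
Draw 13: a1=10.710, a2=2.618, a3=13.650, a4=6.552, a0=33.530; τ=−ln(0.3827)/33.530=0.029 → t=0.482; u2·a0=0.1107·33.530=3.712 ≤ a1=10.710 → R1 fires; Y=4 G=14 E=16 Q=6
Draw 14: a1=7.344, a2=2.244, a3=9.360, a4=6.552, a0=25.500; τ=−ln(0.3113)/25.500=0.046 → t=0.528 > T=0.5: stop.
Read off Q at T=0.5: 6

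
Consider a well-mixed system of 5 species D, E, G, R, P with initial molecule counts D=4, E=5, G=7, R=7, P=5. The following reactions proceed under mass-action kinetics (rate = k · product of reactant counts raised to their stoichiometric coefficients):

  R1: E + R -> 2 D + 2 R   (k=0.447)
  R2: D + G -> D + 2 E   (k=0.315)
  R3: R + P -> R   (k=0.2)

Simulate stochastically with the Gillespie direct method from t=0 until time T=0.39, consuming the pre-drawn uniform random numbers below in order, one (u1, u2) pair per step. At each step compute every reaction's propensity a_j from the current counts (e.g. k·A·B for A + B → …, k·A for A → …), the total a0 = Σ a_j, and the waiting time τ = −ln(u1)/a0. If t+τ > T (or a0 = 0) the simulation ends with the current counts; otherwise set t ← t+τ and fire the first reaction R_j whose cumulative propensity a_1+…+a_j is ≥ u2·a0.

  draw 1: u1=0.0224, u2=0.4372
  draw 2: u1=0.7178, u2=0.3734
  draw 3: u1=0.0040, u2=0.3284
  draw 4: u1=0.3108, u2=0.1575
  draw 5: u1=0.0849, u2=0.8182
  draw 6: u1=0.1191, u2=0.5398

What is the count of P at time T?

t=0.000: D=4 E=5 G=7 R=7 P=5
Draw 1: a1=15.645, a2=8.820, a3=7.000, a0=31.465; τ=−ln(0.0224)/31.465=0.121 → t=0.121; u2·a0=0.4372·31.465=13.756 ≤ a1=15.645 → R1 fires; D=6 E=4 G=7 R=8 P=5
Draw 2: a1=14.304, a2=13.230, a3=8.000, a0=35.534; τ=−ln(0.7178)/35.534=0.009 → t=0.130; u2·a0=0.3734·35.534=13.268 ≤ a1=14.304 → R1 fires; D=8 E=3 G=7 R=9 P=5
Draw 3: a1=12.069, a2=17.640, a3=9.000, a0=38.709; τ=−ln(0.0040)/38.709=0.143 → t=0.273; u2·a0=0.3284·38.709=12.712; a1=12.069 < 12.712 ≤ a1+a2=29.709 → R2 fires; D=8 E=5 G=6 R=9 P=5
Draw 4: a1=20.115, a2=15.120, a3=9.000, a0=44.235; τ=−ln(0.3108)/44.235=0.026 → t=0.299; u2·a0=0.1575·44.235=6.967 ≤ a1=20.115 → R1 fires; D=10 E=4 G=6 R=10 P=5
Draw 5: a1=17.880, a2=18.900, a3=10.000, a0=46.780; τ=−ln(0.0849)/46.780=0.053 → t=0.352; u2·a0=0.8182·46.780=38.275; a1+a2=36.780 < 38.275 ≤ a1+…+a3=46.780 → R3 fires; D=10 E=4 G=6 R=10 P=4
Draw 6: a1=17.880, a2=18.900, a3=8.000, a0=44.780; τ=−ln(0.1191)/44.780=0.048 → t=0.399 > T=0.39: stop.
Read off P at T=0.39: 4

P at T = 4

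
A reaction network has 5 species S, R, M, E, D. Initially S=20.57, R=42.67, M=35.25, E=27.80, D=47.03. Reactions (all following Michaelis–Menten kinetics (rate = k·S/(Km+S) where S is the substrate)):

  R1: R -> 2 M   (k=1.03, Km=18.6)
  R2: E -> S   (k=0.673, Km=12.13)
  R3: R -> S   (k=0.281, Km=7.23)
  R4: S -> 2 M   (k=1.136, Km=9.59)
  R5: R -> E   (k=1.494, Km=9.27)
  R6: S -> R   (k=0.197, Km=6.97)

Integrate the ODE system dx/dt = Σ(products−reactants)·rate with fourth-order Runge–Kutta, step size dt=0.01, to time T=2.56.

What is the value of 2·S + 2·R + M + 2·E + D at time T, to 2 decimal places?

Value at T = 264.36

Check how each reaction changes W = 2·S + 2·R + M + 2·E + D (weight of products minus weight of reactants):
R1: R -> 2 M: (1·2) − (2·1) = 2 − 2 = 0
R2: E -> S: (2·1) − (2·1) = 2 − 2 = 0
R3: R -> S: (2·1) − (2·1) = 2 − 2 = 0
R4: S -> 2 M: (1·2) − (2·1) = 2 − 2 = 0
R5: R -> E: (2·1) − (2·1) = 2 − 2 = 0
R6: S -> R: (2·1) − (2·1) = 2 − 2 = 0
Every reaction leaves W unchanged, so W is conserved and no simulation is needed: W(T) = W(0) = 2·20.57 + 2·42.67 + 35.25 + 2·27.80 + 47.03 = 264.36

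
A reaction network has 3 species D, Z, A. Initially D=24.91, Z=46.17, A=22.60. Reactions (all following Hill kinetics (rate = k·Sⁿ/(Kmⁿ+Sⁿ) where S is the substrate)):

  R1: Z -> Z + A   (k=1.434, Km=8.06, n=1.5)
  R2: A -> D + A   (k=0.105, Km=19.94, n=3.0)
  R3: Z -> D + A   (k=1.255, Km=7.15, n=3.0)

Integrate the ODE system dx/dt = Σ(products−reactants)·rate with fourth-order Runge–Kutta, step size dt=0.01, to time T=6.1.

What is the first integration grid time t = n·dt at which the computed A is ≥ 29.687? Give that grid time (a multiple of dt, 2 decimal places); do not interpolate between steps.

RK4 with dt=0.01: 610 steps to T=6.1. Trajectory (selected grid times):
t=0.00: D=24.91 Z=46.17 A=22.60
t=0.68: D=25.80 Z=45.32 A=24.36
t=1.36: D=26.70 Z=44.47 A=26.11
t=2.03: D=27.59 Z=43.63 A=27.84
t=2.71: D=28.49 Z=42.78 A=29.59
t=2.74: D=28.53 Z=42.75 A=29.67
t=2.75: D=28.55 Z=42.73 A=29.70
t=3.39: D=29.40 Z=41.93 A=31.34
t=4.07: D=30.30 Z=41.08 A=33.09
t=4.74: D=31.20 Z=40.25 A=34.81
t=5.42: D=32.11 Z=39.40 A=36.55
t=6.10: D=33.02 Z=38.55 A=38.29
A(2.74)=29.672 < 29.687 but A(2.75)=29.698 ≥ 29.687, so the first grid time is t=2.75.

Threshold first reached at t = 2.75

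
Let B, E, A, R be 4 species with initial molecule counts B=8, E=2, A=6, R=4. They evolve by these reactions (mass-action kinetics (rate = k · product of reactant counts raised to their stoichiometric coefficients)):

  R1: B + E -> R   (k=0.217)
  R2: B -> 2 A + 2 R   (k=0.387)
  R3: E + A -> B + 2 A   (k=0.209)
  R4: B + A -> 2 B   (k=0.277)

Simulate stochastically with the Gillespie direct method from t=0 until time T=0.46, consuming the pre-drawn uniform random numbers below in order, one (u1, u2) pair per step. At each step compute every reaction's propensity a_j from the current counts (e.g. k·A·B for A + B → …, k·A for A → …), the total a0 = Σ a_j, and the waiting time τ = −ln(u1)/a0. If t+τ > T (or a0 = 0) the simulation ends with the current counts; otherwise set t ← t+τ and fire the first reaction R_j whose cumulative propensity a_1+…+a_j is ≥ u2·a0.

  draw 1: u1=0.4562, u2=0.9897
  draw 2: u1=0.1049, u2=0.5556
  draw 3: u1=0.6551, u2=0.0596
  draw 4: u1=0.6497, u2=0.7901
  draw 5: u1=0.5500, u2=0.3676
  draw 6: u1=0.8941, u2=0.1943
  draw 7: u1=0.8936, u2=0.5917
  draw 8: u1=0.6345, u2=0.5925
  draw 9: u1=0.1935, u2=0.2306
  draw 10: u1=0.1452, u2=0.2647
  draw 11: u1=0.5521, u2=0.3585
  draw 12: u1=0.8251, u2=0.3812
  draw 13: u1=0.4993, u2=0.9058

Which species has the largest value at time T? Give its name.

t=0.000: B=8 E=2 A=6 R=4
Draw 1: a1=3.472, a2=3.096, a3=2.508, a4=13.296, a0=22.372; τ=−ln(0.4562)/22.372=0.035 → t=0.035; u2·a0=0.9897·22.372=22.142; a1+…+a3=9.076 < 22.142 ≤ a1+…+a4=22.372 → R4 fires; B=9 E=2 A=5 R=4
Draw 2: a1=3.906, a2=3.483, a3=2.090, a4=12.465, a0=21.944; τ=−ln(0.1049)/21.944=0.103 → t=0.138; u2·a0=0.5556·21.944=12.192; a1+…+a3=9.479 < 12.192 ≤ a1+…+a4=21.944 → R4 fires; B=10 E=2 A=4 R=4
Draw 3: a1=4.340, a2=3.870, a3=1.672, a4=11.080, a0=20.962; τ=−ln(0.6551)/20.962=0.020 → t=0.158; u2·a0=0.0596·20.962=1.249 ≤ a1=4.340 → R1 fires; B=9 E=1 A=4 R=5
Draw 4: a1=1.953, a2=3.483, a3=0.836, a4=9.972, a0=16.244; τ=−ln(0.6497)/16.244=0.027 → t=0.185; u2·a0=0.7901·16.244=12.834; a1+…+a3=6.272 < 12.834 ≤ a1+…+a4=16.244 → R4 fires; B=10 E=1 A=3 R=5
Draw 5: a1=2.170, a2=3.870, a3=0.627, a4=8.310, a0=14.977; τ=−ln(0.5500)/14.977=0.040 → t=0.224; u2·a0=0.3676·14.977=5.506; a1=2.170 < 5.506 ≤ a1+a2=6.040 → R2 fires; B=9 E=1 A=5 R=7
Draw 6: a1=1.953, a2=3.483, a3=1.045, a4=12.465, a0=18.946; τ=−ln(0.8941)/18.946=0.006 → t=0.230; u2·a0=0.1943·18.946=3.681; a1=1.953 < 3.681 ≤ a1+a2=5.436 → R2 fires; B=8 E=1 A=7 R=9
Draw 7: a1=1.736, a2=3.096, a3=1.463, a4=15.512, a0=21.807; τ=−ln(0.8936)/21.807=0.005 → t=0.236; u2·a0=0.5917·21.807=12.903; a1+…+a3=6.295 < 12.903 ≤ a1+…+a4=21.807 → R4 fires; B=9 E=1 A=6 R=9
Draw 8: a1=1.953, a2=3.483, a3=1.254, a4=14.958, a0=21.648; τ=−ln(0.6345)/21.648=0.021 → t=0.257; u2·a0=0.5925·21.648=12.826; a1+…+a3=6.690 < 12.826 ≤ a1+…+a4=21.648 → R4 fires; B=10 E=1 A=5 R=9
Draw 9: a1=2.170, a2=3.870, a3=1.045, a4=13.850, a0=20.935; τ=−ln(0.1935)/20.935=0.078 → t=0.335; u2·a0=0.2306·20.935=4.828; a1=2.170 < 4.828 ≤ a1+a2=6.040 → R2 fires; B=9 E=1 A=7 R=11
Draw 10: a1=1.953, a2=3.483, a3=1.463, a4=17.451, a0=24.350; τ=−ln(0.1452)/24.350=0.079 → t=0.414; u2·a0=0.2647·24.350=6.445; a1+a2=5.436 < 6.445 ≤ a1+…+a3=6.899 → R3 fires; B=10 E=0 A=8 R=11
Draw 11: a1=0.000, a2=3.870, a3=0.000, a4=22.160, a0=26.030; τ=−ln(0.5521)/26.030=0.023 → t=0.437; u2·a0=0.3585·26.030=9.332; a1+…+a3=3.870 < 9.332 ≤ a1+…+a4=26.030 → R4 fires; B=11 E=0 A=7 R=11
Draw 12: a1=0.000, a2=4.257, a3=0.000, a4=21.329, a0=25.586; τ=−ln(0.8251)/25.586=0.008 → t=0.445; u2·a0=0.3812·25.586=9.753; a1+…+a3=4.257 < 9.753 ≤ a1+…+a4=25.586 → R4 fires; B=12 E=0 A=6 R=11
Draw 13: a1=0.000, a2=4.644, a3=0.000, a4=19.944, a0=24.588; τ=−ln(0.4993)/24.588=0.028 → t=0.473 > T=0.46: stop.
At T=0.46: B=12 E=0 A=6 R=11; the largest is B.

Dominant species at T: B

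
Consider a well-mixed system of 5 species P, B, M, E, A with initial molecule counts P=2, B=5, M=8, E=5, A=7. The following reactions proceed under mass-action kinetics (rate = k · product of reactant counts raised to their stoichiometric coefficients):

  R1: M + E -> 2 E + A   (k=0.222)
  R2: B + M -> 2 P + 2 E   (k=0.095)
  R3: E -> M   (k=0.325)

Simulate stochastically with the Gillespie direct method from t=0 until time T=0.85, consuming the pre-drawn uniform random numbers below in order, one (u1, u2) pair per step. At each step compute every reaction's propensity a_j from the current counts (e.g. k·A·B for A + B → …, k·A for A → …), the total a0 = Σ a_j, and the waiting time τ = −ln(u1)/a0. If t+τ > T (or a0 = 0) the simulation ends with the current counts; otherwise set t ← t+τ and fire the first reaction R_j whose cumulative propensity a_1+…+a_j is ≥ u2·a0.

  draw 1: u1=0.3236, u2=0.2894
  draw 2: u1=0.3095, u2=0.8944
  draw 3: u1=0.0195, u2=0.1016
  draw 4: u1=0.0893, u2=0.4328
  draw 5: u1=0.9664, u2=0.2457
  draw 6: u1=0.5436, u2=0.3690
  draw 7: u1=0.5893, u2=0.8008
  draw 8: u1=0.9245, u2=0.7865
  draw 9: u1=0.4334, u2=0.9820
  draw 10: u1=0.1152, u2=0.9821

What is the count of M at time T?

M at T = 5

t=0.000: P=2 B=5 M=8 E=5 A=7
Draw 1: a1=8.880, a2=3.800, a3=1.625, a0=14.305; τ=−ln(0.3236)/14.305=0.079 → t=0.079; u2·a0=0.2894·14.305=4.140 ≤ a1=8.880 → R1 fires; P=2 B=5 M=7 E=6 A=8
Draw 2: a1=9.324, a2=3.325, a3=1.950, a0=14.599; τ=−ln(0.3095)/14.599=0.080 → t=0.159; u2·a0=0.8944·14.599=13.057; a1+a2=12.649 < 13.057 ≤ a1+…+a3=14.599 → R3 fires; P=2 B=5 M=8 E=5 A=8
Draw 3: a1=8.880, a2=3.800, a3=1.625, a0=14.305; τ=−ln(0.0195)/14.305=0.275 → t=0.434; u2·a0=0.1016·14.305=1.453 ≤ a1=8.880 → R1 fires; P=2 B=5 M=7 E=6 A=9
Draw 4: a1=9.324, a2=3.325, a3=1.950, a0=14.599; τ=−ln(0.0893)/14.599=0.165 → t=0.600; u2·a0=0.4328·14.599=6.318 ≤ a1=9.324 → R1 fires; P=2 B=5 M=6 E=7 A=10
Draw 5: a1=9.324, a2=2.850, a3=2.275, a0=14.449; τ=−ln(0.9664)/14.449=0.002 → t=0.602; u2·a0=0.2457·14.449=3.550 ≤ a1=9.324 → R1 fires; P=2 B=5 M=5 E=8 A=11
Draw 6: a1=8.880, a2=2.375, a3=2.600, a0=13.855; τ=−ln(0.5436)/13.855=0.044 → t=0.646; u2·a0=0.3690·13.855=5.112 ≤ a1=8.880 → R1 fires; P=2 B=5 M=4 E=9 A=12
Draw 7: a1=7.992, a2=1.900, a3=2.925, a0=12.817; τ=−ln(0.5893)/12.817=0.041 → t=0.688; u2·a0=0.8008·12.817=10.264; a1+a2=9.892 < 10.264 ≤ a1+…+a3=12.817 → R3 fires; P=2 B=5 M=5 E=8 A=12
Draw 8: a1=8.880, a2=2.375, a3=2.600, a0=13.855; τ=−ln(0.9245)/13.855=0.006 → t=0.693; u2·a0=0.7865·13.855=10.897; a1=8.880 < 10.897 ≤ a1+a2=11.255 → R2 fires; P=4 B=4 M=4 E=10 A=12
Draw 9: a1=8.880, a2=1.520, a3=3.250, a0=13.650; τ=−ln(0.4334)/13.650=0.061 → t=0.754; u2·a0=0.9820·13.650=13.404; a1+a2=10.400 < 13.404 ≤ a1+…+a3=13.650 → R3 fires; P=4 B=4 M=5 E=9 A=12
Draw 10: a1=9.990, a2=1.900, a3=2.925, a0=14.815; τ=−ln(0.1152)/14.815=0.146 → t=0.900 > T=0.85: stop.
Read off M at T=0.85: 5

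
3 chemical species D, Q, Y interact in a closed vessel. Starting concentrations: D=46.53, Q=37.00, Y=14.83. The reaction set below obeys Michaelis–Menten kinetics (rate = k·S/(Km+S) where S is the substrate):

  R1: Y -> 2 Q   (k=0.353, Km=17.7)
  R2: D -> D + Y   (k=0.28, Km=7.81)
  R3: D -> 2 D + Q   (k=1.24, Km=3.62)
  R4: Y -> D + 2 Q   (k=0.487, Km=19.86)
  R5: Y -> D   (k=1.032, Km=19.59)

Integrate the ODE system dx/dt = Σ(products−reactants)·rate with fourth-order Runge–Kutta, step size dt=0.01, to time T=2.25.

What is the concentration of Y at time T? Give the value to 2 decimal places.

Y at T = 13.59

RK4 with dt=0.01: 225 steps to T=2.25. Trajectory (selected grid times):
t=0.00: D=46.53 Q=37.00 Y=14.83
t=0.25: D=46.98 Q=37.47 Y=14.69
t=0.50: D=47.43 Q=37.94 Y=14.55
t=0.75: D=47.88 Q=38.41 Y=14.40
t=1.00: D=48.33 Q=38.88 Y=14.27
t=1.25: D=48.78 Q=39.35 Y=14.13
t=1.50: D=49.22 Q=39.82 Y=13.99
t=1.75: D=49.67 Q=40.29 Y=13.85
t=2.00: D=50.11 Q=40.75 Y=13.72
t=2.25: D=50.56 Q=41.22 Y=13.59
Read off Y at T=2.25: 13.59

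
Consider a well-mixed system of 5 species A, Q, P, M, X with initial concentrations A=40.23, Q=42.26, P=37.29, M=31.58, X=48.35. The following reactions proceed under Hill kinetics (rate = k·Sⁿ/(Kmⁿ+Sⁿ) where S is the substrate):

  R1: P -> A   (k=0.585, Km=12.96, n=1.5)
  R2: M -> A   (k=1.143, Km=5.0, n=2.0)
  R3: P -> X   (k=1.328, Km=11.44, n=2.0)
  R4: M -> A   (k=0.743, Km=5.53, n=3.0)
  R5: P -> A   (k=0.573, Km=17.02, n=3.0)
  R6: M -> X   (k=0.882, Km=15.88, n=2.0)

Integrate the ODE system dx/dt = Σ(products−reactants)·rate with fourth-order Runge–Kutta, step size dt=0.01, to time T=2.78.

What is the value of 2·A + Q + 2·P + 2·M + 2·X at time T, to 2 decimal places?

Check how each reaction changes W = 2·A + Q + 2·P + 2·M + 2·X (weight of products minus weight of reactants):
R1: P -> A: (2·1) − (2·1) = 2 − 2 = 0
R2: M -> A: (2·1) − (2·1) = 2 − 2 = 0
R3: P -> X: (2·1) − (2·1) = 2 − 2 = 0
R4: M -> A: (2·1) − (2·1) = 2 − 2 = 0
R5: P -> A: (2·1) − (2·1) = 2 − 2 = 0
R6: M -> X: (2·1) − (2·1) = 2 − 2 = 0
Every reaction leaves W unchanged, so W is conserved and no simulation is needed: W(T) = W(0) = 2·40.23 + 42.26 + 2·37.29 + 2·31.58 + 2·48.35 = 357.16

Value at T = 357.16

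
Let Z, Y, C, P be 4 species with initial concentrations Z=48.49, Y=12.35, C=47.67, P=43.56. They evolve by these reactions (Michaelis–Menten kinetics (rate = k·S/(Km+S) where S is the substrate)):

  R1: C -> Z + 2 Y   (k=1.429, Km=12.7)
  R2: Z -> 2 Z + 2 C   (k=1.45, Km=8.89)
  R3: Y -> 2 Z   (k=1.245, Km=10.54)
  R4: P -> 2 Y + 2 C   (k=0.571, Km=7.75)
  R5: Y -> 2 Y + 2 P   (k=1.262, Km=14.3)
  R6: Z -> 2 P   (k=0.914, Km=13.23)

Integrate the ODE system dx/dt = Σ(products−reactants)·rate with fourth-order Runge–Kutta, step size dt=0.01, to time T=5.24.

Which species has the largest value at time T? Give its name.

Dominant species at T: Z

RK4 with dt=0.01: 524 steps to T=5.24. Trajectory (selected grid times):
t=0.00: Z=48.49 Y=12.35 C=47.67 P=43.56
t=0.58: Z=50.25 Y=14.18 C=49.00 P=44.82
t=1.16: Z=52.05 Y=16.01 C=50.34 P=46.13
t=1.75: Z=53.93 Y=17.89 C=51.71 P=47.51
t=2.33: Z=55.82 Y=19.75 C=53.06 P=48.91
t=2.91: Z=57.75 Y=21.62 C=54.42 P=50.35
t=3.49: Z=59.70 Y=23.50 C=55.78 P=51.82
t=4.08: Z=61.72 Y=25.42 C=57.17 P=53.36
t=4.66: Z=63.73 Y=27.31 C=58.54 P=54.89
t=5.24: Z=65.76 Y=29.22 C=59.92 P=56.45
At T=5.24: Z=65.76 Y=29.22 C=59.92 P=56.45; the largest is Z.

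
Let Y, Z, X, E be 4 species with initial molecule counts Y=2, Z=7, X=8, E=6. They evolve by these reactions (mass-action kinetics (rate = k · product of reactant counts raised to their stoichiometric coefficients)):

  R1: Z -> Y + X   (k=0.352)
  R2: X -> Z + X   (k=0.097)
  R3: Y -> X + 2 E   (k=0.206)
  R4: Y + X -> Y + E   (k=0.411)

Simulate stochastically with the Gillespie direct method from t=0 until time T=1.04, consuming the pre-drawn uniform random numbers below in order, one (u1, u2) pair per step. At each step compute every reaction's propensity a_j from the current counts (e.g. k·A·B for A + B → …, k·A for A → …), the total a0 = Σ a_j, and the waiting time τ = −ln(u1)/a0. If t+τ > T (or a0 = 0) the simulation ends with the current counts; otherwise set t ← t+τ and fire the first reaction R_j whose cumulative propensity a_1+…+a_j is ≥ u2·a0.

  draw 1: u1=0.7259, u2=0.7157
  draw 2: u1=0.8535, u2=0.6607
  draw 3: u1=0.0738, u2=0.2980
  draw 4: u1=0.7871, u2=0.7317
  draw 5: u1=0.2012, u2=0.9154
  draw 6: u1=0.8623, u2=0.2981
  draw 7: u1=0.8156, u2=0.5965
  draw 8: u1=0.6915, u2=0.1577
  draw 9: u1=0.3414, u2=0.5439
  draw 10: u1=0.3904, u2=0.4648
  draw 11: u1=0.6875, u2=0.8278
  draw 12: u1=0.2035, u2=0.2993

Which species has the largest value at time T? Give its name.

Dominant species at T: E

t=0.000: Y=2 Z=7 X=8 E=6
Draw 1: a1=2.464, a2=0.776, a3=0.412, a4=6.576, a0=10.228; τ=−ln(0.7259)/10.228=0.031 → t=0.031; u2·a0=0.7157·10.228=7.320; a1+…+a3=3.652 < 7.320 ≤ a1+…+a4=10.228 → R4 fires; Y=2 Z=7 X=7 E=7
Draw 2: a1=2.464, a2=0.679, a3=0.412, a4=5.754, a0=9.309; τ=−ln(0.8535)/9.309=0.017 → t=0.048; u2·a0=0.6607·9.309=6.150; a1+…+a3=3.555 < 6.150 ≤ a1+…+a4=9.309 → R4 fires; Y=2 Z=7 X=6 E=8
Draw 3: a1=2.464, a2=0.582, a3=0.412, a4=4.932, a0=8.390; τ=−ln(0.0738)/8.390=0.311 → t=0.359; u2·a0=0.2980·8.390=2.500; a1=2.464 < 2.500 ≤ a1+a2=3.046 → R2 fires; Y=2 Z=8 X=6 E=8
Draw 4: a1=2.816, a2=0.582, a3=0.412, a4=4.932, a0=8.742; τ=−ln(0.7871)/8.742=0.027 → t=0.386; u2·a0=0.7317·8.742=6.397; a1+…+a3=3.810 < 6.397 ≤ a1+…+a4=8.742 → R4 fires; Y=2 Z=8 X=5 E=9
Draw 5: a1=2.816, a2=0.485, a3=0.412, a4=4.110, a0=7.823; τ=−ln(0.2012)/7.823=0.205 → t=0.591; u2·a0=0.9154·7.823=7.161; a1+…+a3=3.713 < 7.161 ≤ a1+…+a4=7.823 → R4 fires; Y=2 Z=8 X=4 E=10
Draw 6: a1=2.816, a2=0.388, a3=0.412, a4=3.288, a0=6.904; τ=−ln(0.8623)/6.904=0.021 → t=0.613; u2·a0=0.2981·6.904=2.058 ≤ a1=2.816 → R1 fires; Y=3 Z=7 X=5 E=10
Draw 7: a1=2.464, a2=0.485, a3=0.618, a4=6.165, a0=9.732; τ=−ln(0.8156)/9.732=0.021 → t=0.634; u2·a0=0.5965·9.732=5.805; a1+…+a3=3.567 < 5.805 ≤ a1+…+a4=9.732 → R4 fires; Y=3 Z=7 X=4 E=11
Draw 8: a1=2.464, a2=0.388, a3=0.618, a4=4.932, a0=8.402; τ=−ln(0.6915)/8.402=0.044 → t=0.678; u2·a0=0.1577·8.402=1.325 ≤ a1=2.464 → R1 fires; Y=4 Z=6 X=5 E=11
Draw 9: a1=2.112, a2=0.485, a3=0.824, a4=8.220, a0=11.641; τ=−ln(0.3414)/11.641=0.092 → t=0.770; u2·a0=0.5439·11.641=6.332; a1+…+a3=3.421 < 6.332 ≤ a1+…+a4=11.641 → R4 fires; Y=4 Z=6 X=4 E=12
Draw 10: a1=2.112, a2=0.388, a3=0.824, a4=6.576, a0=9.900; τ=−ln(0.3904)/9.900=0.095 → t=0.865; u2·a0=0.4648·9.900=4.602; a1+…+a3=3.324 < 4.602 ≤ a1+…+a4=9.900 → R4 fires; Y=4 Z=6 X=3 E=13
Draw 11: a1=2.112, a2=0.291, a3=0.824, a4=4.932, a0=8.159; τ=−ln(0.6875)/8.159=0.046 → t=0.911; u2·a0=0.8278·8.159=6.754; a1+…+a3=3.227 < 6.754 ≤ a1+…+a4=8.159 → R4 fires; Y=4 Z=6 X=2 E=14
Draw 12: a1=2.112, a2=0.194, a3=0.824, a4=3.288, a0=6.418; τ=−ln(0.2035)/6.418=0.248 → t=1.159 > T=1.04: stop.
At T=1.04: Y=4 Z=6 X=2 E=14; the largest is E.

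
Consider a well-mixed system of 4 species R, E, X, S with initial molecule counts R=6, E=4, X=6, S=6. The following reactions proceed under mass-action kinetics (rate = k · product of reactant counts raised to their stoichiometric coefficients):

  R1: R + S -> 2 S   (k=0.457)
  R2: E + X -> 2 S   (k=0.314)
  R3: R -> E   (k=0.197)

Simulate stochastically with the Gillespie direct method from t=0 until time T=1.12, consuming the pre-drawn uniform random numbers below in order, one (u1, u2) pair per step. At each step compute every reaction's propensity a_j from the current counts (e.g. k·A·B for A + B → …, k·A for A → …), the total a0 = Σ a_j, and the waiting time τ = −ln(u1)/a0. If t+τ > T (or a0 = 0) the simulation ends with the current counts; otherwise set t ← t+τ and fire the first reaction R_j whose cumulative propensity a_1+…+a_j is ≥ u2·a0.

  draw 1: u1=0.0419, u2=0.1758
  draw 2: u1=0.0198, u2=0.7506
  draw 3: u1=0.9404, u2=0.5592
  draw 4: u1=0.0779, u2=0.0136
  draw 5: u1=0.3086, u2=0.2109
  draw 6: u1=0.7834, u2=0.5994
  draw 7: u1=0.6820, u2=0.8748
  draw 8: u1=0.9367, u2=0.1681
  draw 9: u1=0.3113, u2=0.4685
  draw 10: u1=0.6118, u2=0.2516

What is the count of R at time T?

t=0.000: R=6 E=4 X=6 S=6
Draw 1: a1=16.452, a2=7.536, a3=1.182, a0=25.170; τ=−ln(0.0419)/25.170=0.126 → t=0.126; u2·a0=0.1758·25.170=4.425 ≤ a1=16.452 → R1 fires; R=5 E=4 X=6 S=7
Draw 2: a1=15.995, a2=7.536, a3=0.985, a0=24.516; τ=−ln(0.0198)/24.516=0.160 → t=0.286; u2·a0=0.7506·24.516=18.402; a1=15.995 < 18.402 ≤ a1+a2=23.531 → R2 fires; R=5 E=3 X=5 S=9
Draw 3: a1=20.565, a2=4.710, a3=0.985, a0=26.260; τ=−ln(0.9404)/26.260=0.002 → t=0.288; u2·a0=0.5592·26.260=14.685 ≤ a1=20.565 → R1 fires; R=4 E=3 X=5 S=10
Draw 4: a1=18.280, a2=4.710, a3=0.788, a0=23.778; τ=−ln(0.0779)/23.778=0.107 → t=0.396; u2·a0=0.0136·23.778=0.323 ≤ a1=18.280 → R1 fires; R=3 E=3 X=5 S=11
Draw 5: a1=15.081, a2=4.710, a3=0.591, a0=20.382; τ=−ln(0.3086)/20.382=0.058 → t=0.453; u2·a0=0.2109·20.382=4.299 ≤ a1=15.081 → R1 fires; R=2 E=3 X=5 S=12
Draw 6: a1=10.968, a2=4.710, a3=0.394, a0=16.072; τ=−ln(0.7834)/16.072=0.015 → t=0.469; u2·a0=0.5994·16.072=9.634 ≤ a1=10.968 → R1 fires; R=1 E=3 X=5 S=13
Draw 7: a1=5.941, a2=4.710, a3=0.197, a0=10.848; τ=−ln(0.6820)/10.848=0.035 → t=0.504; u2·a0=0.8748·10.848=9.490; a1=5.941 < 9.490 ≤ a1+a2=10.651 → R2 fires; R=1 E=2 X=4 S=15
Draw 8: a1=6.855, a2=2.512, a3=0.197, a0=9.564; τ=−ln(0.9367)/9.564=0.007 → t=0.511; u2·a0=0.1681·9.564=1.608 ≤ a1=6.855 → R1 fires; R=0 E=2 X=4 S=16
Draw 9: a1=0.000, a2=2.512, a3=0.000, a0=2.512; τ=−ln(0.3113)/2.512=0.465 → t=0.975; u2·a0=0.4685·2.512=1.177; a1=0.000 < 1.177 ≤ a1+a2=2.512 → R2 fires; R=0 E=1 X=3 S=18
Draw 10: a1=0.000, a2=0.942, a3=0.000, a0=0.942; τ=−ln(0.6118)/0.942=0.522 → t=1.497 > T=1.12: stop.
Read off R at T=1.12: 0

R at T = 0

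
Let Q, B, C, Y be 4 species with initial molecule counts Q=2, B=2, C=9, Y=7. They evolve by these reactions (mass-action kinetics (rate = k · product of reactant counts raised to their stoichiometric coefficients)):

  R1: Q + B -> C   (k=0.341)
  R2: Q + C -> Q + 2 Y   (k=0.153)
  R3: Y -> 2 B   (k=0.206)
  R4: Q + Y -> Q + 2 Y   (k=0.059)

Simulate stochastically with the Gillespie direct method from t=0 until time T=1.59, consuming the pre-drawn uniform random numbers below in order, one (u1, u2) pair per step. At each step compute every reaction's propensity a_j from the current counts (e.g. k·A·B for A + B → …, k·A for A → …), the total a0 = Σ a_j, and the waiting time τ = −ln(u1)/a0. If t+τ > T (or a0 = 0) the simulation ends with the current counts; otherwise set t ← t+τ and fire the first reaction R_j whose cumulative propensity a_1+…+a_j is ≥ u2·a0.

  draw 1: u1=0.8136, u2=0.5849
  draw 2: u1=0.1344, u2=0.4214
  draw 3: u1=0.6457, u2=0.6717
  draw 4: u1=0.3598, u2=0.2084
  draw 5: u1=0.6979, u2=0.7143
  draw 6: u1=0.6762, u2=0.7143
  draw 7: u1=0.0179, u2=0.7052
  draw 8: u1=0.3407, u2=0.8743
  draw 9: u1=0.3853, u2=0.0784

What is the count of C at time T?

t=0.000: Q=2 B=2 C=9 Y=7
Draw 1: a1=1.364, a2=2.754, a3=1.442, a4=0.826, a0=6.386; τ=−ln(0.8136)/6.386=0.032 → t=0.032; u2·a0=0.5849·6.386=3.735; a1=1.364 < 3.735 ≤ a1+a2=4.118 → R2 fires; Q=2 B=2 C=8 Y=9
Draw 2: a1=1.364, a2=2.448, a3=1.854, a4=1.062, a0=6.728; τ=−ln(0.1344)/6.728=0.298 → t=0.331; u2·a0=0.4214·6.728=2.835; a1=1.364 < 2.835 ≤ a1+a2=3.812 → R2 fires; Q=2 B=2 C=7 Y=11
Draw 3: a1=1.364, a2=2.142, a3=2.266, a4=1.298, a0=7.070; τ=−ln(0.6457)/7.070=0.062 → t=0.392; u2·a0=0.6717·7.070=4.749; a1+a2=3.506 < 4.749 ≤ a1+…+a3=5.772 → R3 fires; Q=2 B=4 C=7 Y=10
Draw 4: a1=2.728, a2=2.142, a3=2.060, a4=1.180, a0=8.110; τ=−ln(0.3598)/8.110=0.126 → t=0.519; u2·a0=0.2084·8.110=1.690 ≤ a1=2.728 → R1 fires; Q=1 B=3 C=8 Y=10
Draw 5: a1=1.023, a2=1.224, a3=2.060, a4=0.590, a0=4.897; τ=−ln(0.6979)/4.897=0.073 → t=0.592; u2·a0=0.7143·4.897=3.498; a1+a2=2.247 < 3.498 ≤ a1+…+a3=4.307 → R3 fires; Q=1 B=5 C=8 Y=9
Draw 6: a1=1.705, a2=1.224, a3=1.854, a4=0.531, a0=5.314; τ=−ln(0.6762)/5.314=0.074 → t=0.666; u2·a0=0.7143·5.314=3.796; a1+a2=2.929 < 3.796 ≤ a1+…+a3=4.783 → R3 fires; Q=1 B=7 C=8 Y=8
Draw 7: a1=2.387, a2=1.224, a3=1.648, a4=0.472, a0=5.731; τ=−ln(0.0179)/5.731=0.702 → t=1.368; u2·a0=0.7052·5.731=4.042; a1+a2=3.611 < 4.042 ≤ a1+…+a3=5.259 → R3 fires; Q=1 B=9 C=8 Y=7
Draw 8: a1=3.069, a2=1.224, a3=1.442, a4=0.413, a0=6.148; τ=−ln(0.3407)/6.148=0.175 → t=1.543; u2·a0=0.8743·6.148=5.375; a1+a2=4.293 < 5.375 ≤ a1+…+a3=5.735 → R3 fires; Q=1 B=11 C=8 Y=6
Draw 9: a1=3.751, a2=1.224, a3=1.236, a4=0.354, a0=6.565; τ=−ln(0.3853)/6.565=0.145 → t=1.688 > T=1.59: stop.
Read off C at T=1.59: 8

C at T = 8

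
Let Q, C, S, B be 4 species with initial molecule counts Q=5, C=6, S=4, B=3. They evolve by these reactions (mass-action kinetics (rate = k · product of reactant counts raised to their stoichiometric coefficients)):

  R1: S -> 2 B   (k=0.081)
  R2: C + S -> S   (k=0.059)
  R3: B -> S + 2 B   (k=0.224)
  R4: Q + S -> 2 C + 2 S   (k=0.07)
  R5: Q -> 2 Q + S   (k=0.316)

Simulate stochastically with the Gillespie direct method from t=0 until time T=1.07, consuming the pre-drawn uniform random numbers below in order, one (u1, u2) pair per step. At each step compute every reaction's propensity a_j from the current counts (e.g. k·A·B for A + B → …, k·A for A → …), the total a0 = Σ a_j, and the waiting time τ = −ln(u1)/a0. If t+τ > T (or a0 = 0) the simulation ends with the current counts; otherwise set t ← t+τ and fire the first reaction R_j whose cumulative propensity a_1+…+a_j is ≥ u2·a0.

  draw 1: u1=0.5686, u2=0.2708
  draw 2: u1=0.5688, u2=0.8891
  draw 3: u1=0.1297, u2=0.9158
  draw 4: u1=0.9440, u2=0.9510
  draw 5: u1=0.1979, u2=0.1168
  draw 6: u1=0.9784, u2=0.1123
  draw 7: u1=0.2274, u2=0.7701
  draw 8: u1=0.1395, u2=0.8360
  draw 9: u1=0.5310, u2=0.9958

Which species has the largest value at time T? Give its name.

Dominant species at T: Q

t=0.000: Q=5 C=6 S=4 B=3
Draw 1: a1=0.324, a2=1.416, a3=0.672, a4=1.400, a5=1.580, a0=5.392; τ=−ln(0.5686)/5.392=0.105 → t=0.105; u2·a0=0.2708·5.392=1.460; a1=0.324 < 1.460 ≤ a1+a2=1.740 → R2 fires; Q=5 C=5 S=4 B=3
Draw 2: a1=0.324, a2=1.180, a3=0.672, a4=1.400, a5=1.580, a0=5.156; τ=−ln(0.5688)/5.156=0.109 → t=0.214; u2·a0=0.8891·5.156=4.584; a1+…+a4=3.576 < 4.584 ≤ a1+…+a5=5.156 → R5 fires; Q=6 C=5 S=5 B=3
Draw 3: a1=0.405, a2=1.475, a3=0.672, a4=2.100, a5=1.896, a0=6.548; τ=−ln(0.1297)/6.548=0.312 → t=0.526; u2·a0=0.9158·6.548=5.997; a1+…+a4=4.652 < 5.997 ≤ a1+…+a5=6.548 → R5 fires; Q=7 C=5 S=6 B=3
Draw 4: a1=0.486, a2=1.770, a3=0.672, a4=2.940, a5=2.212, a0=8.080; τ=−ln(0.9440)/8.080=0.007 → t=0.533; u2·a0=0.9510·8.080=7.684; a1+…+a4=5.868 < 7.684 ≤ a1+…+a5=8.080 → R5 fires; Q=8 C=5 S=7 B=3
Draw 5: a1=0.567, a2=2.065, a3=0.672, a4=3.920, a5=2.528, a0=9.752; τ=−ln(0.1979)/9.752=0.166 → t=0.699; u2·a0=0.1168·9.752=1.139; a1=0.567 < 1.139 ≤ a1+a2=2.632 → R2 fires; Q=8 C=4 S=7 B=3
Draw 6: a1=0.567, a2=1.652, a3=0.672, a4=3.920, a5=2.528, a0=9.339; τ=−ln(0.9784)/9.339=0.002 → t=0.702; u2·a0=0.1123·9.339=1.049; a1=0.567 < 1.049 ≤ a1+a2=2.219 → R2 fires; Q=8 C=3 S=7 B=3
Draw 7: a1=0.567, a2=1.239, a3=0.672, a4=3.920, a5=2.528, a0=8.926; τ=−ln(0.2274)/8.926=0.166 → t=0.868; u2·a0=0.7701·8.926=6.874; a1+…+a4=6.398 < 6.874 ≤ a1+…+a5=8.926 → R5 fires; Q=9 C=3 S=8 B=3
Draw 8: a1=0.648, a2=1.416, a3=0.672, a4=5.040, a5=2.844, a0=10.620; τ=−ln(0.1395)/10.620=0.185 → t=1.053; u2·a0=0.8360·10.620=8.878; a1+…+a4=7.776 < 8.878 ≤ a1+…+a5=10.620 → R5 fires; Q=10 C=3 S=9 B=3
Draw 9: a1=0.729, a2=1.593, a3=0.672, a4=6.300, a5=3.160, a0=12.454; τ=−ln(0.5310)/12.454=0.051 → t=1.104 > T=1.07: stop.
At T=1.07: Q=10 C=3 S=9 B=3; the largest is Q.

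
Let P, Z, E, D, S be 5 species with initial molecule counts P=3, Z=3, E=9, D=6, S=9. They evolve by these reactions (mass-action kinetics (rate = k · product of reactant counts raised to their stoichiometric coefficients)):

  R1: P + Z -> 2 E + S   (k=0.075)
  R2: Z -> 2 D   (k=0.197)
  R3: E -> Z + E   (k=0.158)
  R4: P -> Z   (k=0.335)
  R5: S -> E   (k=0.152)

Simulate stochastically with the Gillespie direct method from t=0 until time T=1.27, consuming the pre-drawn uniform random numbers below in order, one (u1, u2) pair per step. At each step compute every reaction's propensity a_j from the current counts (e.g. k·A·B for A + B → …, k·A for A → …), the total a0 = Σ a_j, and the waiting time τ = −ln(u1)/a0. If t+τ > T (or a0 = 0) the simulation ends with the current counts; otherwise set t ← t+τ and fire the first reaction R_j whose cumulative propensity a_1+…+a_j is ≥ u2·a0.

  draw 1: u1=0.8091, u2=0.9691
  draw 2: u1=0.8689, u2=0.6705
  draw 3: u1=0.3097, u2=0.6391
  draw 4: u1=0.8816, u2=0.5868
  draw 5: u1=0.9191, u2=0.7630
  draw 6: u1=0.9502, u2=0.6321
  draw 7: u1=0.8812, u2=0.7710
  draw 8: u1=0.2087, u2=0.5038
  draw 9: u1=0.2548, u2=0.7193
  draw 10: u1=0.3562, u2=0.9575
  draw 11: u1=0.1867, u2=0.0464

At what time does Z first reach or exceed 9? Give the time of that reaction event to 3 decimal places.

Threshold first reached at t = 0.751

t=0.000: P=3 Z=3 E=9 D=6 S=9
Draw 1: a1=0.675, a2=0.591, a3=1.422, a4=1.005, a5=1.368, a0=5.061; τ=−ln(0.8091)/5.061=0.042 → t=0.042; u2·a0=0.9691·5.061=4.905; a1+…+a4=3.693 < 4.905 ≤ a1+…+a5=5.061 → R5 fires; P=3 Z=3 E=10 D=6 S=8
Draw 2: a1=0.675, a2=0.591, a3=1.580, a4=1.005, a5=1.216, a0=5.067; τ=−ln(0.8689)/5.067=0.028 → t=0.070; u2·a0=0.6705·5.067=3.397; a1+…+a3=2.846 < 3.397 ≤ a1+…+a4=3.851 → R4 fires; P=2 Z=4 E=10 D=6 S=8
Draw 3: a1=0.600, a2=0.788, a3=1.580, a4=0.670, a5=1.216, a0=4.854; τ=−ln(0.3097)/4.854=0.241 → t=0.311; u2·a0=0.6391·4.854=3.102; a1+…+a3=2.968 < 3.102 ≤ a1+…+a4=3.638 → R4 fires; P=1 Z=5 E=10 D=6 S=8
Draw 4: a1=0.375, a2=0.985, a3=1.580, a4=0.335, a5=1.216, a0=4.491; τ=−ln(0.8816)/4.491=0.028 → t=0.339; u2·a0=0.5868·4.491=2.635; a1+a2=1.360 < 2.635 ≤ a1+…+a3=2.940 → R3 fires; P=1 Z=6 E=10 D=6 S=8
Draw 5: a1=0.450, a2=1.182, a3=1.580, a4=0.335, a5=1.216, a0=4.763; τ=−ln(0.9191)/4.763=0.018 → t=0.357; u2·a0=0.7630·4.763=3.634; a1+…+a4=3.547 < 3.634 ≤ a1+…+a5=4.763 → R5 fires; P=1 Z=6 E=11 D=6 S=7
Draw 6: a1=0.450, a2=1.182, a3=1.738, a4=0.335, a5=1.064, a0=4.769; τ=−ln(0.9502)/4.769=0.011 → t=0.368; u2·a0=0.6321·4.769=3.014; a1+a2=1.632 < 3.014 ≤ a1+…+a3=3.370 → R3 fires; P=1 Z=7 E=11 D=6 S=7
Draw 7: a1=0.525, a2=1.379, a3=1.738, a4=0.335, a5=1.064, a0=5.041; τ=−ln(0.8812)/5.041=0.025 → t=0.393; u2·a0=0.7710·5.041=3.887; a1+…+a3=3.642 < 3.887 ≤ a1+…+a4=3.977 → R4 fires; P=0 Z=8 E=11 D=6 S=7
Draw 8: a1=0.000, a2=1.576, a3=1.738, a4=0.000, a5=1.064, a0=4.378; τ=−ln(0.2087)/4.378=0.358 → t=0.751; u2·a0=0.5038·4.378=2.206; a1+a2=1.576 < 2.206 ≤ a1+…+a3=3.314 → R3 fires; P=0 Z=9 E=11 D=6 S=7
Draw 9: a1=0.000, a2=1.773, a3=1.738, a4=0.000, a5=1.064, a0=4.575; τ=−ln(0.2548)/4.575=0.299 → t=1.049; u2·a0=0.7193·4.575=3.291; a1+a2=1.773 < 3.291 ≤ a1+…+a3=3.511 → R3 fires; P=0 Z=10 E=11 D=6 S=7
Draw 10: a1=0.000, a2=1.970, a3=1.738, a4=0.000, a5=1.064, a0=4.772; τ=−ln(0.3562)/4.772=0.216 → t=1.266; u2·a0=0.9575·4.772=4.569; a1+…+a4=3.708 < 4.569 ≤ a1+…+a5=4.772 → R5 fires; P=0 Z=10 E=12 D=6 S=6
Draw 11: a1=0.000, a2=1.970, a3=1.896, a4=0.000, a5=0.912, a0=4.778; τ=−ln(0.1867)/4.778=0.351 → t=1.617 > T=1.27: stop.
Z first becomes ≥ 9 when it reaches 9 at the event at t=0.751.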